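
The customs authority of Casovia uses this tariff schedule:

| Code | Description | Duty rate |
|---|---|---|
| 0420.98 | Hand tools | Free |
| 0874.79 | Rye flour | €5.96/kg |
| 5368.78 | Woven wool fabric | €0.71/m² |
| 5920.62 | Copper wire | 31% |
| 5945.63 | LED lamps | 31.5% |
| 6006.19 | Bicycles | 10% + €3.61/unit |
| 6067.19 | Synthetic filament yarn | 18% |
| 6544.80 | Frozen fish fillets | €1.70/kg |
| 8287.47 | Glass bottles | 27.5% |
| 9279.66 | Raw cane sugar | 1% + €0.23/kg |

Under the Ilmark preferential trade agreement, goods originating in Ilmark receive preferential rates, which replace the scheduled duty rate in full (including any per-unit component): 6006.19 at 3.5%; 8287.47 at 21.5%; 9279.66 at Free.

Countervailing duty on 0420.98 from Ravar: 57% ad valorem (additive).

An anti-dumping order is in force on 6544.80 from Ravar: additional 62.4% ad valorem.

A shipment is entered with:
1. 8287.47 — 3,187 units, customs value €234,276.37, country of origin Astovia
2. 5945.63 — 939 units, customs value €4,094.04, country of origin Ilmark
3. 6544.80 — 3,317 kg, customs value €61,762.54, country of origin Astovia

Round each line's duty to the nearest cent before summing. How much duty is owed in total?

€71,354.52

Line 1 (8287.47, Astovia, 3,187 units, €234,276.37):
Base rate for 8287.47 is 27.5%.
8287.47 has an FTA preferential rate, but origin Astovia is not Ilmark; base rate stands.
Duty = €234,276.37 × 27.5% = €64,426.00.
Line 2 (5945.63, Ilmark, 939 units, €4,094.04):
Base rate for 5945.63 is 31.5%.
Origin Ilmark is the FTA partner but 5945.63 is not on the preference list; base rate stands.
Duty = €4,094.04 × 31.5% = €1,289.62.
Line 3 (6544.80, Astovia, 3,317 kg, €61,762.54):
Base rate for 6544.80 is €1.70/kg.
The additional-duty order on 6544.80 targets Ravar, not Astovia; it does not apply.
Duty = 3,317 × €1.70 = €5,638.90.
Total = €64,426.00 + €1,289.62 + €5,638.90 = €71,354.52.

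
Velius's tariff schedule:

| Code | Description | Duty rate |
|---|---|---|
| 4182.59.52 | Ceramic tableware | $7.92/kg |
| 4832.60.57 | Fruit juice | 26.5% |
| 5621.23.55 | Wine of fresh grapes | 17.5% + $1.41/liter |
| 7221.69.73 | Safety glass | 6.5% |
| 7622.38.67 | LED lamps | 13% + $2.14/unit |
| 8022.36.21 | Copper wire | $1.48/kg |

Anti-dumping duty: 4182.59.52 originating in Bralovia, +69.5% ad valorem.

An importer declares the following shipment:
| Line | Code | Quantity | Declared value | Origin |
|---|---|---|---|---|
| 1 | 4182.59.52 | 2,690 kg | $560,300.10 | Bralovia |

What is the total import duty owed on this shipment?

$410,713.37

Line 1 (4182.59.52, Bralovia, 2,690 kg, $560,300.10):
Base rate for 4182.59.52 is $7.92/kg.
Additional duty on 4182.59.52 from Bralovia: +69.5% ad valorem. Applied ad valorem rate = 69.5%.
Duty = $560,300.10 × 69.5% + 2,690 × $7.92 = $410,713.37.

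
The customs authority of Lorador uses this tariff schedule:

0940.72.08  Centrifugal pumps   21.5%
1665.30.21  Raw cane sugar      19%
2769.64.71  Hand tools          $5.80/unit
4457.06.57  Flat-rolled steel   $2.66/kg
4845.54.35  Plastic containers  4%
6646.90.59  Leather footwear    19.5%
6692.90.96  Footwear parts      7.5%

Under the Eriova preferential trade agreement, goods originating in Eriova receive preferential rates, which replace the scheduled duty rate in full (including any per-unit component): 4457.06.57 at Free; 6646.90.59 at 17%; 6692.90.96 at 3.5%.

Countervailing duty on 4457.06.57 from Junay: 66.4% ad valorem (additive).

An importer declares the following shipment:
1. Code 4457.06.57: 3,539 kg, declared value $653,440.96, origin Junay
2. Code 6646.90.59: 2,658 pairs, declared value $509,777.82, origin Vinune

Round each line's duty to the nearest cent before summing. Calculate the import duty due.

Line 1 (4457.06.57, Junay, 3,539 kg, $653,440.96):
Base rate for 4457.06.57 is $2.66/kg.
4457.06.57 has an FTA preferential rate, but origin Junay is not Eriova; base rate stands.
Additional duty on 4457.06.57 from Junay: +66.4% ad valorem. Applied ad valorem rate = 66.4%.
Duty = $653,440.96 × 66.4% + 3,539 × $2.66 = $443,298.54.
Line 2 (6646.90.59, Vinune, 2,658 pairs, $509,777.82):
Base rate for 6646.90.59 is 19.5%.
6646.90.59 has an FTA preferential rate, but origin Vinune is not Eriova; base rate stands.
Duty = $509,777.82 × 19.5% = $99,406.67.
Total = $443,298.54 + $99,406.67 = $542,705.21.

$542,705.21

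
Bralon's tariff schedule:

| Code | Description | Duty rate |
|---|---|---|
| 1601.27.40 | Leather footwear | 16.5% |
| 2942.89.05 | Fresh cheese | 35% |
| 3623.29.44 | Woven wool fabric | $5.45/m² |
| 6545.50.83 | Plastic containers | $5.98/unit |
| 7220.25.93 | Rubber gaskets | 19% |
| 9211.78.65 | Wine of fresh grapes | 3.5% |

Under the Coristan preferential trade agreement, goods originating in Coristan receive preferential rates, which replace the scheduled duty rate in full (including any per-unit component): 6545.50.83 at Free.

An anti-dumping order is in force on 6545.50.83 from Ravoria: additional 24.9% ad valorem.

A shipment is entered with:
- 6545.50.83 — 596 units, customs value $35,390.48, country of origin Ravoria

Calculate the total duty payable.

$12,376.31

Line 1 (6545.50.83, Ravoria, 596 units, $35,390.48):
Base rate for 6545.50.83 is $5.98/unit.
6545.50.83 has an FTA preferential rate, but origin Ravoria is not Coristan; base rate stands.
Additional duty on 6545.50.83 from Ravoria: +24.9% ad valorem. Applied ad valorem rate = 24.9%.
Duty = $35,390.48 × 24.9% + 596 × $5.98 = $12,376.31.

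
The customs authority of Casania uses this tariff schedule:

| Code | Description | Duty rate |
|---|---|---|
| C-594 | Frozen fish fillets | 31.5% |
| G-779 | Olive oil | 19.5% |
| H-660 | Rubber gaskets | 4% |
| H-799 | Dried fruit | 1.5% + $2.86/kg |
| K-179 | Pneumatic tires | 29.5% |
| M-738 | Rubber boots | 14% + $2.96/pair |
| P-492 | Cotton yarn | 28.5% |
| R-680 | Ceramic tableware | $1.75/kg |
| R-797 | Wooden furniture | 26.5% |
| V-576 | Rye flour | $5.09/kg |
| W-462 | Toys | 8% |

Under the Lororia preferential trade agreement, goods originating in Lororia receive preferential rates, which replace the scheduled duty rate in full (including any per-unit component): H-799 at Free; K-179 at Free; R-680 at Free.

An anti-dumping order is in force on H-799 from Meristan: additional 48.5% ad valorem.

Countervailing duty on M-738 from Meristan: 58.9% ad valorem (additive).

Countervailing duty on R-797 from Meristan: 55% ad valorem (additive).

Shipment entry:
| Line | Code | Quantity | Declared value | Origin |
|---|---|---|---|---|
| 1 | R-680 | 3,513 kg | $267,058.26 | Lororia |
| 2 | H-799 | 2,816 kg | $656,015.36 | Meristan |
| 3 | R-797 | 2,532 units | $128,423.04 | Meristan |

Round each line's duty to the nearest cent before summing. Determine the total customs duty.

Line 1 (R-680, Lororia, 3,513 kg, $267,058.26):
Base rate for R-680 is $1.75/kg.
Origin Lororia qualifies under the Casania–Lororia agreement and R-680 is covered: preferential rate Free applies instead.
Duty = $267,058.26 × 0% = $0.00.
Line 2 (H-799, Meristan, 2,816 kg, $656,015.36):
Base rate for H-799 is 1.5% + $2.86/kg.
H-799 has an FTA preferential rate, but origin Meristan is not Lororia; base rate stands.
Additional duty on H-799 from Meristan: +48.5%. Applied ad valorem rate: 1.5% + 48.5% = 50%.
Duty = $656,015.36 × 50% + 2,816 × $2.86 = $336,061.44.
Line 3 (R-797, Meristan, 2,532 units, $128,423.04):
Base rate for R-797 is 26.5%.
Additional duty on R-797 from Meristan: +55%. Applied ad valorem rate: 26.5% + 55% = 81.5%.
Duty = $128,423.04 × 81.5% = $104,664.78.
Total = $0.00 + $336,061.44 + $104,664.78 = $440,726.22.

$440,726.22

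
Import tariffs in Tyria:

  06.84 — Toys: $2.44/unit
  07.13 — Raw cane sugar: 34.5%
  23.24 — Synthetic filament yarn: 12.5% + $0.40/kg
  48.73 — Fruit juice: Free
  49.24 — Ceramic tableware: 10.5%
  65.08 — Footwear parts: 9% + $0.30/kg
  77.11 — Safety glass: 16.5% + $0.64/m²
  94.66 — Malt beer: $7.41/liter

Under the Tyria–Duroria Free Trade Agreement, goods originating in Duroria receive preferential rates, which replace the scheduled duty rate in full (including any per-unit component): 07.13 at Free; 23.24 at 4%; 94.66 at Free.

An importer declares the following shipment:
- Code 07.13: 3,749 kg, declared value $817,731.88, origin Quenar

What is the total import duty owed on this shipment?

Line 1 (07.13, Quenar, 3,749 kg, $817,731.88):
Base rate for 07.13 is 34.5%.
07.13 has an FTA preferential rate, but origin Quenar is not Duroria; base rate stands.
Duty = $817,731.88 × 34.5% = $282,117.50.

$282,117.50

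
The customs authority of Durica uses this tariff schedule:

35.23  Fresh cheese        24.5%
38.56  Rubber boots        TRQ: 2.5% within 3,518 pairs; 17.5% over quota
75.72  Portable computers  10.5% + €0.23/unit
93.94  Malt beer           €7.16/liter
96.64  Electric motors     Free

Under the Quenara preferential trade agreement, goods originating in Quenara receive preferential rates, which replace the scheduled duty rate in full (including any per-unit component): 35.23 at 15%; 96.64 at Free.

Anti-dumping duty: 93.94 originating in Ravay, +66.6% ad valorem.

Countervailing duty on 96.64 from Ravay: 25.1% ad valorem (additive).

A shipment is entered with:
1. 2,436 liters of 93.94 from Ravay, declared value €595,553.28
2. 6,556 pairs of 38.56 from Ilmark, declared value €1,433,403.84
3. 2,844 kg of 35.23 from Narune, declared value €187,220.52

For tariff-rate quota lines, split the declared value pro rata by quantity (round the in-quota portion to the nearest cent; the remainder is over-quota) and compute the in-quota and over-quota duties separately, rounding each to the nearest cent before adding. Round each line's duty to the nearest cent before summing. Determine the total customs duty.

€595,418.62

Line 1 (93.94, Ravay, 2,436 liters, €595,553.28):
Base rate for 93.94 is €7.16/liter.
Additional duty on 93.94 from Ravay: +66.6% ad valorem. Applied ad valorem rate = 66.6%.
Duty = €595,553.28 × 66.6% + 2,436 × €7.16 = €414,080.24.
Line 2 (38.56, Ilmark, 6,556 pairs, €1,433,403.84):
Code 38.56 is under a tariff-rate quota (threshold 3,518 pairs). In-quota: 3,518 pairs at 2.5%; over-quota: 3,038 pairs at 17.5%.
Pro-rata value split: in-quota = €1,433,403.84 × 3,518/6,556 = €769,175.52; over-quota = €1,433,403.84 − €769,175.52 = €664,228.32.
In-quota duty = €769,175.52 × 2.5% = €19,229.39. Over-quota duty = €664,228.32 × 17.5% = €116,239.96.
Line duty = €19,229.39 + €116,239.96 = €135,469.35.
Line 3 (35.23, Narune, 2,844 kg, €187,220.52):
Base rate for 35.23 is 24.5%.
35.23 has an FTA preferential rate, but origin Narune is not Quenara; base rate stands.
Duty = €187,220.52 × 24.5% = €45,869.03.
Total = €414,080.24 + €135,469.35 + €45,869.03 = €595,418.62.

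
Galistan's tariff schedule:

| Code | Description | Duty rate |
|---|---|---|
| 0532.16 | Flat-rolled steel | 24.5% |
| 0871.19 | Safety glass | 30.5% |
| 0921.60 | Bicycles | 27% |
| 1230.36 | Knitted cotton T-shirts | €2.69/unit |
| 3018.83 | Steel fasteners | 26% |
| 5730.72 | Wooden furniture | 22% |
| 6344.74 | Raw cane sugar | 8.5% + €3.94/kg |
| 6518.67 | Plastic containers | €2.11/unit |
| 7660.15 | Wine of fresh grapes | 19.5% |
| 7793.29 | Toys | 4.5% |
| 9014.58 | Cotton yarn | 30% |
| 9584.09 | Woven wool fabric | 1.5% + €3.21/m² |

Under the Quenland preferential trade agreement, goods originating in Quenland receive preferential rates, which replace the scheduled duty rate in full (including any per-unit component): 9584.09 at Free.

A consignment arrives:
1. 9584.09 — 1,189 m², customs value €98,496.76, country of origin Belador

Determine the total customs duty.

Line 1 (9584.09, Belador, 1,189 m², €98,496.76):
Base rate for 9584.09 is 1.5% + €3.21/m².
9584.09 has an FTA preferential rate, but origin Belador is not Quenland; base rate stands.
Duty = €98,496.76 × 1.5% + 1,189 × €3.21 = €5,294.14.

€5,294.14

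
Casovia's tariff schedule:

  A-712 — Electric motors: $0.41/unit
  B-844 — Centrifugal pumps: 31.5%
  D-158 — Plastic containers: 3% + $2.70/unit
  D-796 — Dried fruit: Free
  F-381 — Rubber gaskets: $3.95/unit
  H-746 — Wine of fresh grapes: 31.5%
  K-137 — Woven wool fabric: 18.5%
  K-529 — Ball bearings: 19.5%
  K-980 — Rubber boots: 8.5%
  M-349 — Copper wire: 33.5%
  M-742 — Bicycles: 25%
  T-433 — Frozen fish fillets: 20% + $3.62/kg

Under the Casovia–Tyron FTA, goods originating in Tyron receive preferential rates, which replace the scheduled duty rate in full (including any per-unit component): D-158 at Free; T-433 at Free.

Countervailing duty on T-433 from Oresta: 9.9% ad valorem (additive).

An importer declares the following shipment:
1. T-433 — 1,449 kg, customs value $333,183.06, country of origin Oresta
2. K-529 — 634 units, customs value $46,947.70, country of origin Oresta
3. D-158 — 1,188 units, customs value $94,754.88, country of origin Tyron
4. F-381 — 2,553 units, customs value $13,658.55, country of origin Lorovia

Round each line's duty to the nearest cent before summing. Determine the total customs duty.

Line 1 (T-433, Oresta, 1,449 kg, $333,183.06):
Base rate for T-433 is 20% + $3.62/kg.
T-433 has an FTA preferential rate, but origin Oresta is not Tyron; base rate stands.
Additional duty on T-433 from Oresta: +9.9%. Applied ad valorem rate: 20% + 9.9% = 29.9%.
Duty = $333,183.06 × 29.9% + 1,449 × $3.62 = $104,867.11.
Line 2 (K-529, Oresta, 634 units, $46,947.70):
Base rate for K-529 is 19.5%.
Duty = $46,947.70 × 19.5% = $9,154.80.
Line 3 (D-158, Tyron, 1,188 units, $94,754.88):
Base rate for D-158 is 3% + $2.70/unit.
Origin Tyron qualifies under the Casovia–Tyron agreement and D-158 is covered: preferential rate Free applies instead.
Duty = $94,754.88 × 0% = $0.00.
Line 4 (F-381, Lorovia, 2,553 units, $13,658.55):
Base rate for F-381 is $3.95/unit.
Duty = 2,553 × $3.95 = $10,084.35.
Total = $104,867.11 + $9,154.80 + $0.00 + $10,084.35 = $124,106.26.

$124,106.26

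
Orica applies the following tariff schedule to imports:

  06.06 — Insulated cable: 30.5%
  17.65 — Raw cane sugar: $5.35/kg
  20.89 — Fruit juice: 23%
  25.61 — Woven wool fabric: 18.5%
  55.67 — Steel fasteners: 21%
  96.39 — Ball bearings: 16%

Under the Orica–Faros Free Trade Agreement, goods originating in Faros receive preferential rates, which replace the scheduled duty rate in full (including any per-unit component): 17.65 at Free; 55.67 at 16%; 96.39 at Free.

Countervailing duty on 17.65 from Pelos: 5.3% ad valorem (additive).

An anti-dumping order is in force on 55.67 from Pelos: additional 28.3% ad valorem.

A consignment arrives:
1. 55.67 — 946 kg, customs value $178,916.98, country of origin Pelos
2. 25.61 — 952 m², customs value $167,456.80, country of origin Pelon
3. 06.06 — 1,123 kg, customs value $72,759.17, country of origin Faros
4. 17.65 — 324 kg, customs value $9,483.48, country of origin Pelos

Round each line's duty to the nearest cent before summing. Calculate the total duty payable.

Line 1 (55.67, Pelos, 946 kg, $178,916.98):
Base rate for 55.67 is 21%.
55.67 has an FTA preferential rate, but origin Pelos is not Faros; base rate stands.
Additional duty on 55.67 from Pelos: +28.3%. Applied ad valorem rate: 21% + 28.3% = 49.3%.
Duty = $178,916.98 × 49.3% = $88,206.07.
Line 2 (25.61, Pelon, 952 m², $167,456.80):
Base rate for 25.61 is 18.5%.
Duty = $167,456.80 × 18.5% = $30,979.51.
Line 3 (06.06, Faros, 1,123 kg, $72,759.17):
Base rate for 06.06 is 30.5%.
Origin Faros is the FTA partner but 06.06 is not on the preference list; base rate stands.
Duty = $72,759.17 × 30.5% = $22,191.55.
Line 4 (17.65, Pelos, 324 kg, $9,483.48):
Base rate for 17.65 is $5.35/kg.
17.65 has an FTA preferential rate, but origin Pelos is not Faros; base rate stands.
Additional duty on 17.65 from Pelos: +5.3% ad valorem. Applied ad valorem rate = 5.3%.
Duty = $9,483.48 × 5.3% + 324 × $5.35 = $2,236.02.
Total = $88,206.07 + $30,979.51 + $22,191.55 + $2,236.02 = $143,613.15.

$143,613.15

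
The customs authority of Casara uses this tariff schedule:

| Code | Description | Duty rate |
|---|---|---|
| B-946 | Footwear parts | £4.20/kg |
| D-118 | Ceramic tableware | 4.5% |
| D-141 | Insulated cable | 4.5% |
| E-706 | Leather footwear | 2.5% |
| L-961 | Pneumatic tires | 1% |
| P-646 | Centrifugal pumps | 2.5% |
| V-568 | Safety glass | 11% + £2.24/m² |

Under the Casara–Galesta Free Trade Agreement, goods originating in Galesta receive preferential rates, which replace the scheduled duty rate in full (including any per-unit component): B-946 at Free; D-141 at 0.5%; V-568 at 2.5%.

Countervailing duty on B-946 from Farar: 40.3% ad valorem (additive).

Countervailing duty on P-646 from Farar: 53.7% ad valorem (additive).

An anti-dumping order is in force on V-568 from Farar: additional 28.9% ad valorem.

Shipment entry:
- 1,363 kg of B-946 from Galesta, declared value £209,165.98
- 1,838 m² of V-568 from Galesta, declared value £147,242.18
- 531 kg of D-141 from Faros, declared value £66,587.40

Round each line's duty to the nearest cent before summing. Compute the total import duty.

Line 1 (B-946, Galesta, 1,363 kg, £209,165.98):
Base rate for B-946 is £4.20/kg.
Origin Galesta qualifies under the Casara–Galesta agreement and B-946 is covered: preferential rate Free applies instead.
The additional-duty order on B-946 targets Farar, not Galesta; it does not apply.
Duty = £209,165.98 × 0% = £0.00.
Line 2 (V-568, Galesta, 1,838 m², £147,242.18):
Base rate for V-568 is 11% + £2.24/m².
Origin Galesta qualifies under the Casara–Galesta agreement and V-568 is covered: preferential rate 2.5% applies instead.
The additional-duty order on V-568 targets Farar, not Galesta; it does not apply.
Duty = £147,242.18 × 2.5% = £3,681.05.
Line 3 (D-141, Faros, 531 kg, £66,587.40):
Base rate for D-141 is 4.5%.
D-141 has an FTA preferential rate, but origin Faros is not Galesta; base rate stands.
Duty = £66,587.40 × 4.5% = £2,996.43.
Total = £0.00 + £3,681.05 + £2,996.43 = £6,677.48.

£6,677.48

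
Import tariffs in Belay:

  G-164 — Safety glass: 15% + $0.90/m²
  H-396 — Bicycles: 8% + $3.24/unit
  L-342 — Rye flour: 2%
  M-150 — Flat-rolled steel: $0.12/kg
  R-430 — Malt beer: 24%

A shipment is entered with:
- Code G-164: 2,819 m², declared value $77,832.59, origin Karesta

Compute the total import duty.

$14,211.99

Line 1 (G-164, Karesta, 2,819 m², $77,832.59):
Base rate for G-164 is 15% + $0.90/m².
Duty = $77,832.59 × 15% + 2,819 × $0.90 = $14,211.99.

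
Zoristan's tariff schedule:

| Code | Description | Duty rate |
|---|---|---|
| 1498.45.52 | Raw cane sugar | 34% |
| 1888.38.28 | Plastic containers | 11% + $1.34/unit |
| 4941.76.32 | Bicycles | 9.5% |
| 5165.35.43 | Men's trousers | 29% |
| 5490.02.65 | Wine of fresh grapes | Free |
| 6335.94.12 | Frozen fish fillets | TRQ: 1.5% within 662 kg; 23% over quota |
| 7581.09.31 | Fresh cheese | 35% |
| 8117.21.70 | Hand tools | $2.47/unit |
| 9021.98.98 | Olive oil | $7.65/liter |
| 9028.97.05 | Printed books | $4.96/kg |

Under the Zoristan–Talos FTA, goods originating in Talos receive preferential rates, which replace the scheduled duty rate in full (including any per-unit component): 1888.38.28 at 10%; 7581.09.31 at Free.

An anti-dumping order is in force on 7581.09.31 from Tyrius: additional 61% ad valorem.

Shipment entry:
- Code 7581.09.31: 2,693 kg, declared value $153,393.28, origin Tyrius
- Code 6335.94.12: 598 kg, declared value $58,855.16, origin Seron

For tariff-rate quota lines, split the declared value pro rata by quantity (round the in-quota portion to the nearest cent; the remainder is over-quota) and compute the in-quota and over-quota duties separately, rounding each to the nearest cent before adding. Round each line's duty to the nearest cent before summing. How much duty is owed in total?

Line 1 (7581.09.31, Tyrius, 2,693 kg, $153,393.28):
Base rate for 7581.09.31 is 35%.
7581.09.31 has an FTA preferential rate, but origin Tyrius is not Talos; base rate stands.
Additional duty on 7581.09.31 from Tyrius: +61%. Applied ad valorem rate: 35% + 61% = 96%.
Duty = $153,393.28 × 96% = $147,257.55.
Line 2 (6335.94.12, Seron, 598 kg, $58,855.16):
Code 6335.94.12 is under a tariff-rate quota (threshold 662 kg). Quantity 598 kg is within the quota, so the in-quota rate 1.5% applies to the full value.
Duty = $58,855.16 × 1.5% = $882.83.
Total = $147,257.55 + $882.83 = $148,140.38.

$148,140.38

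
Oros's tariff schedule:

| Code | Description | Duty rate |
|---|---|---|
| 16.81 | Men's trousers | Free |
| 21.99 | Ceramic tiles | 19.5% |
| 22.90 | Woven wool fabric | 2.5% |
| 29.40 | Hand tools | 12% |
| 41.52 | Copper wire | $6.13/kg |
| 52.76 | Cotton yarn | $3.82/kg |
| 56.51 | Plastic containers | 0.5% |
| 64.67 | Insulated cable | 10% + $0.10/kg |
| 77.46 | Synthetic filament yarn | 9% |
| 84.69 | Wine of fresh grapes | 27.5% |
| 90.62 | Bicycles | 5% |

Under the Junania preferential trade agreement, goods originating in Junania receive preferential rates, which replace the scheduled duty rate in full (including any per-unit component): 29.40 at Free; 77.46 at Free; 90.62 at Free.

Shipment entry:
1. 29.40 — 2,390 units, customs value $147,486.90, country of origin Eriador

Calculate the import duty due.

$17,698.43

Line 1 (29.40, Eriador, 2,390 units, $147,486.90):
Base rate for 29.40 is 12%.
29.40 has an FTA preferential rate, but origin Eriador is not Junania; base rate stands.
Duty = $147,486.90 × 12% = $17,698.43.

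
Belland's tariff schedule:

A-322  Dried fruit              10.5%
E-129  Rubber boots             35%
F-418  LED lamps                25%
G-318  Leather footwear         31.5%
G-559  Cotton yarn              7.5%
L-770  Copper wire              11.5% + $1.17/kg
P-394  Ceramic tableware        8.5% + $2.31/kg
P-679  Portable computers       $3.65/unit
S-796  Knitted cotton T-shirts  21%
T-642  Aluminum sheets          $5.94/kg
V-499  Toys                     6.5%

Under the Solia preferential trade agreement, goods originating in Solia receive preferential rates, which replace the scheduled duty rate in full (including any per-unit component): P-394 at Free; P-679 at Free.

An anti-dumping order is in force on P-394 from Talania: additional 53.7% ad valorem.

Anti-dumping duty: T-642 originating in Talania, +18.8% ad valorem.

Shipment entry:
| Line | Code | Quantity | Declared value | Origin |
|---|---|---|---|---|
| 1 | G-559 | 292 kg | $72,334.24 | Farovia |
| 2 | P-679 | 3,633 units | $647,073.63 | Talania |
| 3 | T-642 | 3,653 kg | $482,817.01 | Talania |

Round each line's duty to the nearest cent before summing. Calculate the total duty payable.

Line 1 (G-559, Farovia, 292 kg, $72,334.24):
Base rate for G-559 is 7.5%.
Duty = $72,334.24 × 7.5% = $5,425.07.
Line 2 (P-679, Talania, 3,633 units, $647,073.63):
Base rate for P-679 is $3.65/unit.
P-679 has an FTA preferential rate, but origin Talania is not Solia; base rate stands.
Duty = 3,633 × $3.65 = $13,260.45.
Line 3 (T-642, Talania, 3,653 kg, $482,817.01):
Base rate for T-642 is $5.94/kg.
Additional duty on T-642 from Talania: +18.8% ad valorem. Applied ad valorem rate = 18.8%.
Duty = $482,817.01 × 18.8% + 3,653 × $5.94 = $112,468.42.
Total = $5,425.07 + $13,260.45 + $112,468.42 = $131,153.94.

$131,153.94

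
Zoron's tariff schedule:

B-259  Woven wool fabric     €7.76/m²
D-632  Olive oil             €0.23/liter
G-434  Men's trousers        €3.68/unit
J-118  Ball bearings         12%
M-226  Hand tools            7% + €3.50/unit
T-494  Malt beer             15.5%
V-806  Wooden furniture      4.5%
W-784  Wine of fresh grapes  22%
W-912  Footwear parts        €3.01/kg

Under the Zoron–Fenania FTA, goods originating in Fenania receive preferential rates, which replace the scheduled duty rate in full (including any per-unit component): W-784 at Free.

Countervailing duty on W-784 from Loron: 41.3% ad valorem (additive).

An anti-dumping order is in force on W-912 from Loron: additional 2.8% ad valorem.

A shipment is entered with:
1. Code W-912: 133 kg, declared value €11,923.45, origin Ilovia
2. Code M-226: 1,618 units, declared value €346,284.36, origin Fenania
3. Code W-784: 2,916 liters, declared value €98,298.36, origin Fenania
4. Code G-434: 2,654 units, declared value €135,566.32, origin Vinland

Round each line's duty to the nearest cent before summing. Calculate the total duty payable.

Line 1 (W-912, Ilovia, 133 kg, €11,923.45):
Base rate for W-912 is €3.01/kg.
The additional-duty order on W-912 targets Loron, not Ilovia; it does not apply.
Duty = 133 × €3.01 = €400.33.
Line 2 (M-226, Fenania, 1,618 units, €346,284.36):
Base rate for M-226 is 7% + €3.50/unit.
Origin Fenania is the FTA partner but M-226 is not on the preference list; base rate stands.
Duty = €346,284.36 × 7% + 1,618 × €3.50 = €29,902.91.
Line 3 (W-784, Fenania, 2,916 liters, €98,298.36):
Base rate for W-784 is 22%.
Origin Fenania qualifies under the Zoron–Fenania agreement and W-784 is covered: preferential rate Free applies instead.
The additional-duty order on W-784 targets Loron, not Fenania; it does not apply.
Duty = €98,298.36 × 0% = €0.00.
Line 4 (G-434, Vinland, 2,654 units, €135,566.32):
Base rate for G-434 is €3.68/unit.
Duty = 2,654 × €3.68 = €9,766.72.
Total = €400.33 + €29,902.91 + €0.00 + €9,766.72 = €40,069.96.

€40,069.96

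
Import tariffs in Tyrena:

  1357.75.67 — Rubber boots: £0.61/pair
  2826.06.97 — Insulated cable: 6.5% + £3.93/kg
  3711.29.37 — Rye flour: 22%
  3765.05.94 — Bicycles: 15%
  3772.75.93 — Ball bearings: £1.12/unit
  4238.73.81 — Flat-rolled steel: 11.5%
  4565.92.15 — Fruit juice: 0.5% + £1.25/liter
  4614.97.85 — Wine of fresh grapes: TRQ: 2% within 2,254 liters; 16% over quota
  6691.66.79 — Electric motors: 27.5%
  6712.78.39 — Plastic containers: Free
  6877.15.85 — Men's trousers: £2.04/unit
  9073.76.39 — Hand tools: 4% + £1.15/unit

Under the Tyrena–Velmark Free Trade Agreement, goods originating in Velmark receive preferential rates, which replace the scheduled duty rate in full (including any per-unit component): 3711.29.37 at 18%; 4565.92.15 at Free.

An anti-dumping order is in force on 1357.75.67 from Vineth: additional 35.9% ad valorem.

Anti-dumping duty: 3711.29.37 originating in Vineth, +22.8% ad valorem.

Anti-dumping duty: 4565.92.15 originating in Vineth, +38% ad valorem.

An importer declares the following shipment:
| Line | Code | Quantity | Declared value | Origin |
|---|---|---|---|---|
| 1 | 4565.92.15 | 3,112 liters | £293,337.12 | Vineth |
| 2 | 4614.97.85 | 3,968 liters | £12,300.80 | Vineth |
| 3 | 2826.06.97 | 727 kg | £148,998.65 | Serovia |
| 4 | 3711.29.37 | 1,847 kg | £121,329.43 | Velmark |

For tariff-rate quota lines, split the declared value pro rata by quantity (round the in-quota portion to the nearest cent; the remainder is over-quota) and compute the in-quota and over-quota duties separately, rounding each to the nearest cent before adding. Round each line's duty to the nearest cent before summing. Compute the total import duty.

£152,196.00

Line 1 (4565.92.15, Vineth, 3,112 liters, £293,337.12):
Base rate for 4565.92.15 is 0.5% + £1.25/liter.
4565.92.15 has an FTA preferential rate, but origin Vineth is not Velmark; base rate stands.
Additional duty on 4565.92.15 from Vineth: +38%. Applied ad valorem rate: 0.5% + 38% = 38.5%.
Duty = £293,337.12 × 38.5% + 3,112 × £1.25 = £116,824.79.
Line 2 (4614.97.85, Vineth, 3,968 liters, £12,300.80):
Code 4614.97.85 is under a tariff-rate quota (threshold 2,254 liters). In-quota: 2,254 liters at 2%; over-quota: 1,714 liters at 16%.
Pro-rata value split: in-quota = £12,300.80 × 2,254/3,968 = £6,987.40; over-quota = £12,300.80 − £6,987.40 = £5,313.40.
In-quota duty = £6,987.40 × 2% = £139.75. Over-quota duty = £5,313.40 × 16% = £850.14.
Line duty = £139.75 + £850.14 = £989.89.
Line 3 (2826.06.97, Serovia, 727 kg, £148,998.65):
Base rate for 2826.06.97 is 6.5% + £3.93/kg.
Duty = £148,998.65 × 6.5% + 727 × £3.93 = £12,542.02.
Line 4 (3711.29.37, Velmark, 1,847 kg, £121,329.43):
Base rate for 3711.29.37 is 22%.
Origin Velmark qualifies under the Tyrena–Velmark agreement and 3711.29.37 is covered: preferential rate 18% applies instead.
The additional-duty order on 3711.29.37 targets Vineth, not Velmark; it does not apply.
Duty = £121,329.43 × 18% = £21,839.30.
Total = £116,824.79 + £989.89 + £12,542.02 + £21,839.30 = £152,196.00.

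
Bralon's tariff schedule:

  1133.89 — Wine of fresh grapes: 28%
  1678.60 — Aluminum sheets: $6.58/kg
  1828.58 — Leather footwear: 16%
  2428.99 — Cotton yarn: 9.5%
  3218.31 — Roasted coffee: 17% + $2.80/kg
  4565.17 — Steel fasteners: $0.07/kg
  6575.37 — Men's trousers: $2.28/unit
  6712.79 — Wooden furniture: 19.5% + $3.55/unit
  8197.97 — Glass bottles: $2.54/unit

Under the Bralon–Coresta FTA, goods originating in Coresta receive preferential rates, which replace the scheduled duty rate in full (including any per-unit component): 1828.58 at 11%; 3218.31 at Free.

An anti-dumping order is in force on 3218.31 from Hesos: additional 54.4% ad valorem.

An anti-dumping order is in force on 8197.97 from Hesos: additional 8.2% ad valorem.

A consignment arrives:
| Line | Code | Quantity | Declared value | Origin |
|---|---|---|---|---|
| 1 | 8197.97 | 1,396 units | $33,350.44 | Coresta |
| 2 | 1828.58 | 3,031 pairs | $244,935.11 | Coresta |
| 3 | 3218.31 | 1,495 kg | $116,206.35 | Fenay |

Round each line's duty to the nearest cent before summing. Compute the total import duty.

$54,429.78

Line 1 (8197.97, Coresta, 1,396 units, $33,350.44):
Base rate for 8197.97 is $2.54/unit.
Origin Coresta is the FTA partner but 8197.97 is not on the preference list; base rate stands.
The additional-duty order on 8197.97 targets Hesos, not Coresta; it does not apply.
Duty = 1,396 × $2.54 = $3,545.84.
Line 2 (1828.58, Coresta, 3,031 pairs, $244,935.11):
Base rate for 1828.58 is 16%.
Origin Coresta qualifies under the Bralon–Coresta agreement and 1828.58 is covered: preferential rate 11% applies instead.
Duty = $244,935.11 × 11% = $26,942.86.
Line 3 (3218.31, Fenay, 1,495 kg, $116,206.35):
Base rate for 3218.31 is 17% + $2.80/kg.
3218.31 has an FTA preferential rate, but origin Fenay is not Coresta; base rate stands.
The additional-duty order on 3218.31 targets Hesos, not Fenay; it does not apply.
Duty = $116,206.35 × 17% + 1,495 × $2.80 = $23,941.08.
Total = $3,545.84 + $26,942.86 + $23,941.08 = $54,429.78.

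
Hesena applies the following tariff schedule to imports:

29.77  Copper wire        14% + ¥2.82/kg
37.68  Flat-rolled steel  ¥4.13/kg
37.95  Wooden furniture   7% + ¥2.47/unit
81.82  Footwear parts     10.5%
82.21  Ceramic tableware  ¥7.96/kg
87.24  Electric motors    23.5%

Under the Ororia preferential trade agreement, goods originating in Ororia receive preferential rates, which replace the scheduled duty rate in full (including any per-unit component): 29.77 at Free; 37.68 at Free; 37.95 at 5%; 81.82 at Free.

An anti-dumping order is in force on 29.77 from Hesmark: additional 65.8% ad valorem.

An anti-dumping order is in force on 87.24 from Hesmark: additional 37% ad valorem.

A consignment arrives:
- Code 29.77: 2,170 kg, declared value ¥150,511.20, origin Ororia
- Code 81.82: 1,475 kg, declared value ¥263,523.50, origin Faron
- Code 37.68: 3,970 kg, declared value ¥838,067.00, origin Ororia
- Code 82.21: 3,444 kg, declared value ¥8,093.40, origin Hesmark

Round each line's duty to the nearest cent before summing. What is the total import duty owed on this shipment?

¥55,084.21

Line 1 (29.77, Ororia, 2,170 kg, ¥150,511.20):
Base rate for 29.77 is 14% + ¥2.82/kg.
Origin Ororia qualifies under the Hesena–Ororia agreement and 29.77 is covered: preferential rate Free applies instead.
The additional-duty order on 29.77 targets Hesmark, not Ororia; it does not apply.
Duty = ¥150,511.20 × 0% = ¥0.00.
Line 2 (81.82, Faron, 1,475 kg, ¥263,523.50):
Base rate for 81.82 is 10.5%.
81.82 has an FTA preferential rate, but origin Faron is not Ororia; base rate stands.
Duty = ¥263,523.50 × 10.5% = ¥27,669.97.
Line 3 (37.68, Ororia, 3,970 kg, ¥838,067.00):
Base rate for 37.68 is ¥4.13/kg.
Origin Ororia qualifies under the Hesena–Ororia agreement and 37.68 is covered: preferential rate Free applies instead.
Duty = ¥838,067.00 × 0% = ¥0.00.
Line 4 (82.21, Hesmark, 3,444 kg, ¥8,093.40):
Base rate for 82.21 is ¥7.96/kg.
Duty = 3,444 × ¥7.96 = ¥27,414.24.
Total = ¥0.00 + ¥27,669.97 + ¥0.00 + ¥27,414.24 = ¥55,084.21.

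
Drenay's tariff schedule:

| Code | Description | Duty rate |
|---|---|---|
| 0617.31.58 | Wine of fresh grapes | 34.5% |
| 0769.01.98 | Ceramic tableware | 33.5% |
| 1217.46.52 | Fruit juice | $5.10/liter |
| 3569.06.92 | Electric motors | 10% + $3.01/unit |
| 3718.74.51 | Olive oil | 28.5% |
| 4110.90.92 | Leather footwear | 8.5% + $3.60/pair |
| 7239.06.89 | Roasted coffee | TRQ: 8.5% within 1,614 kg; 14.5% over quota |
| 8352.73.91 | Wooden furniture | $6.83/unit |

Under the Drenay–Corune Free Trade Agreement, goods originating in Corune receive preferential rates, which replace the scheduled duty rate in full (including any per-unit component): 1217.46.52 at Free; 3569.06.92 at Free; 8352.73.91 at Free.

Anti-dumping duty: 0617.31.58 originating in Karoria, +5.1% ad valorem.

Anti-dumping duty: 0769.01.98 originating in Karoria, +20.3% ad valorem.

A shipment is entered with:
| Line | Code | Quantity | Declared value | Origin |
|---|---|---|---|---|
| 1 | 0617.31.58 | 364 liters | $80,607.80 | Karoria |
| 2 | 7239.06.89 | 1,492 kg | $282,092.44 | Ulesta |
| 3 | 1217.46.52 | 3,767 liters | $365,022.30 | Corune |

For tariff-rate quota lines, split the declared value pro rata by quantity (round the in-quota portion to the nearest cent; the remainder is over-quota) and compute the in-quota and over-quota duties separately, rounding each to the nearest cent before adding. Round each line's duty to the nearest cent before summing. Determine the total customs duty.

$55,898.55

Line 1 (0617.31.58, Karoria, 364 liters, $80,607.80):
Base rate for 0617.31.58 is 34.5%.
Additional duty on 0617.31.58 from Karoria: +5.1%. Applied ad valorem rate: 34.5% + 5.1% = 39.6%.
Duty = $80,607.80 × 39.6% = $31,920.69.
Line 2 (7239.06.89, Ulesta, 1,492 kg, $282,092.44):
Code 7239.06.89 is under a tariff-rate quota (threshold 1,614 kg). Quantity 1,492 kg is within the quota, so the in-quota rate 8.5% applies to the full value.
Duty = $282,092.44 × 8.5% = $23,977.86.
Line 3 (1217.46.52, Corune, 3,767 liters, $365,022.30):
Base rate for 1217.46.52 is $5.10/liter.
Origin Corune qualifies under the Drenay–Corune agreement and 1217.46.52 is covered: preferential rate Free applies instead.
Duty = $365,022.30 × 0% = $0.00.
Total = $31,920.69 + $23,977.86 + $0.00 = $55,898.55.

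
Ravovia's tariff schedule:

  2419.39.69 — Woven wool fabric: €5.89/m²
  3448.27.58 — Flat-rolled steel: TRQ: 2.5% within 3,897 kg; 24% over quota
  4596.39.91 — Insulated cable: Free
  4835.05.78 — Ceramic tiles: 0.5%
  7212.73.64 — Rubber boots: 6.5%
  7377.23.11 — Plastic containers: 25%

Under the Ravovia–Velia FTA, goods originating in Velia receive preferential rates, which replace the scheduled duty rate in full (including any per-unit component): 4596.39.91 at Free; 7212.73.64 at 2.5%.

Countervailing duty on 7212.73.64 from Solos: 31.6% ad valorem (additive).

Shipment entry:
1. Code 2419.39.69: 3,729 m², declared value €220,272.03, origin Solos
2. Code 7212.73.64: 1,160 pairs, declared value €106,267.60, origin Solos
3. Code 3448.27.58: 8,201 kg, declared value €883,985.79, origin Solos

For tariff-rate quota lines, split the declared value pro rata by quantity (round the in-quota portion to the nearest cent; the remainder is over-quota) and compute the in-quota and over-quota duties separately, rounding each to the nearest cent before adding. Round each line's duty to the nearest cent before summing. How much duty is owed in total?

€184,295.97

Line 1 (2419.39.69, Solos, 3,729 m², €220,272.03):
Base rate for 2419.39.69 is €5.89/m².
Duty = 3,729 × €5.89 = €21,963.81.
Line 2 (7212.73.64, Solos, 1,160 pairs, €106,267.60):
Base rate for 7212.73.64 is 6.5%.
7212.73.64 has an FTA preferential rate, but origin Solos is not Velia; base rate stands.
Additional duty on 7212.73.64 from Solos: +31.6%. Applied ad valorem rate: 6.5% + 31.6% = 38.1%.
Duty = €106,267.60 × 38.1% = €40,487.96.
Line 3 (3448.27.58, Solos, 8,201 kg, €883,985.79):
Code 3448.27.58 is under a tariff-rate quota (threshold 3,897 kg). In-quota: 3,897 kg at 2.5%; over-quota: 4,304 kg at 24%.
Pro-rata value split: in-quota = €883,985.79 × 3,897/8,201 = €420,057.63; over-quota = €883,985.79 − €420,057.63 = €463,928.16.
In-quota duty = €420,057.63 × 2.5% = €10,501.44. Over-quota duty = €463,928.16 × 24% = €111,342.76.
Line duty = €10,501.44 + €111,342.76 = €121,844.20.
Total = €21,963.81 + €40,487.96 + €121,844.20 = €184,295.97.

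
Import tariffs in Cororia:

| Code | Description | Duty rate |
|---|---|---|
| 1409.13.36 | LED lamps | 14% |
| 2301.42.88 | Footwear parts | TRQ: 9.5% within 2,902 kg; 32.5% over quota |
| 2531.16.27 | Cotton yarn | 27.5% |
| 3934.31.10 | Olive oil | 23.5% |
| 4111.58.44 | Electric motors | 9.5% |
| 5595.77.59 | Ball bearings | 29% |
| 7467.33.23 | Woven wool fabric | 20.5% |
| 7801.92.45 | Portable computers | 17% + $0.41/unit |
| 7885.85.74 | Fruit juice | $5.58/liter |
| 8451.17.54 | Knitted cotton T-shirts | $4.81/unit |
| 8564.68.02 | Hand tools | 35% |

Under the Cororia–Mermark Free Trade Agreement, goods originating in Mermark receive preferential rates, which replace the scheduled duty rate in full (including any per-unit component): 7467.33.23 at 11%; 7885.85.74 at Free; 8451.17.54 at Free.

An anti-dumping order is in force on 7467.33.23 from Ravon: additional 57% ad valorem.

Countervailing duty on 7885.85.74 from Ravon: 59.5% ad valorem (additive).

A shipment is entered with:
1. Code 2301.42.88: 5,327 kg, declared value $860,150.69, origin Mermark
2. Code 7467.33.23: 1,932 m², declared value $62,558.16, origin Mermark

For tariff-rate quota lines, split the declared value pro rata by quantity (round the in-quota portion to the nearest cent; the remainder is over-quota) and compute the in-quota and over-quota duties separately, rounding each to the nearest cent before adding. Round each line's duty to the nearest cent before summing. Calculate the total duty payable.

Line 1 (2301.42.88, Mermark, 5,327 kg, $860,150.69):
Code 2301.42.88 is under a tariff-rate quota (threshold 2,902 kg). In-quota: 2,902 kg at 9.5%; over-quota: 2,425 kg at 32.5%.
Pro-rata value split: in-quota = $860,150.69 × 2,902/5,327 = $468,585.94; over-quota = $860,150.69 − $468,585.94 = $391,564.75.
In-quota duty = $468,585.94 × 9.5% = $44,515.66. Over-quota duty = $391,564.75 × 32.5% = $127,258.54.
Line duty = $44,515.66 + $127,258.54 = $171,774.20.
Line 2 (7467.33.23, Mermark, 1,932 m², $62,558.16):
Base rate for 7467.33.23 is 20.5%.
Origin Mermark qualifies under the Cororia–Mermark agreement and 7467.33.23 is covered: preferential rate 11% applies instead.
The additional-duty order on 7467.33.23 targets Ravon, not Mermark; it does not apply.
Duty = $62,558.16 × 11% = $6,881.40.
Total = $171,774.20 + $6,881.40 = $178,655.60.

$178,655.60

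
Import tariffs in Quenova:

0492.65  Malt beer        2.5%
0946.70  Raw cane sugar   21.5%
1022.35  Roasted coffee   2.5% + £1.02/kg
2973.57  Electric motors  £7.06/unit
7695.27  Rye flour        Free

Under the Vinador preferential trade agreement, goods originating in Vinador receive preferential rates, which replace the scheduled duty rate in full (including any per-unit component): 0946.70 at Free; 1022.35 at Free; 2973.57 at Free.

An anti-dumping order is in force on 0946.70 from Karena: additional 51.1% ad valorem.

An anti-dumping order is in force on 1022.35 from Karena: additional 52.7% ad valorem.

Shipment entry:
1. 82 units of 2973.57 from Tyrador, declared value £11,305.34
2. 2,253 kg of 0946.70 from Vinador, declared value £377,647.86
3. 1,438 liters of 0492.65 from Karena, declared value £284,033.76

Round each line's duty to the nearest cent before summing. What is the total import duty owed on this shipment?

Line 1 (2973.57, Tyrador, 82 units, £11,305.34):
Base rate for 2973.57 is £7.06/unit.
2973.57 has an FTA preferential rate, but origin Tyrador is not Vinador; base rate stands.
Duty = 82 × £7.06 = £578.92.
Line 2 (0946.70, Vinador, 2,253 kg, £377,647.86):
Base rate for 0946.70 is 21.5%.
Origin Vinador qualifies under the Quenova–Vinador agreement and 0946.70 is covered: preferential rate Free applies instead.
The additional-duty order on 0946.70 targets Karena, not Vinador; it does not apply.
Duty = £377,647.86 × 0% = £0.00.
Line 3 (0492.65, Karena, 1,438 liters, £284,033.76):
Base rate for 0492.65 is 2.5%.
Duty = £284,033.76 × 2.5% = £7,100.84.
Total = £578.92 + £0.00 + £7,100.84 = £7,679.76.

£7,679.76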